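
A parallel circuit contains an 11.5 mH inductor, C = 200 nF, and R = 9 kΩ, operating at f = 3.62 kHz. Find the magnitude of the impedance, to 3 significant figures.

1360 Ω

ω = 2πf = 22750 rad/s
X_L = ωL = 262 Ω
X_C = 1/(ωC) = 220 Ω
Parallel: admittances add. Y = 1/R + 1/(jωL) + jωC
Y = (0.000111 + j0.000726) S
|Y| = 0.000734 S → |Z| = 1/|Y| = 1360 Ω, ∠Z = −∠Y = -81.3°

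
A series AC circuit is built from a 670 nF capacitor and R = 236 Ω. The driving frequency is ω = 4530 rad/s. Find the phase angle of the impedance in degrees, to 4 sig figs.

-54.39°

X_C = 1/(ωC) = 329.5 Ω
Z = 236.0 − j329.5 Ω
|Z| = √(236.0² + 329.5²) = 405.3 Ω
∠Z = arctan(-329.5/236.0) = -54.39°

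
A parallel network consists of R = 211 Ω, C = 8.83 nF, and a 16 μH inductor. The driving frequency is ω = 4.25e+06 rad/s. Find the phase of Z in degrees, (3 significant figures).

-78.3°

X_L = ωL = 68.0 Ω
X_C = 1/(ωC) = 26.6 Ω
Parallel: admittances add. Y = 1/R + 1/(jωL) + jωC
Y = (0.00474 + j0.0228) S
|Y| = 0.0233 S → |Z| = 1/|Y| = 42.9 Ω, ∠Z = −∠Y = -78.3°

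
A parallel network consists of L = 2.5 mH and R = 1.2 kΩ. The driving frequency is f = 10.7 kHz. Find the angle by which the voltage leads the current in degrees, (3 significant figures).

ω = 2πf = 67230 rad/s
X_L = ωL = 168 Ω
Parallel: admittances add. Y = 1/R + 1/(jωL)
Y = (0.000833 − j0.00595) S
|Y| = 0.00601 S → |Z| = 1/|Y| = 166 Ω, ∠Z = −∠Y = 82.0°

82.0°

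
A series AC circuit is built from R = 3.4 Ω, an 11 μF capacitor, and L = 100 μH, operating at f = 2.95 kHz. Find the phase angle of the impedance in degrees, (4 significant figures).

-41.90°

ω = 2πf = 18540 rad/s
X_L = ωL = 1.854 Ω
X_C = 1/(ωC) = 4.905 Ω
Net reactance X = X_L − X_C = -3.051 Ω
Z = 3.400 − j3.051 Ω
|Z| = √(3.400² + 3.051²) = 4.568 Ω
∠Z = arctan(-3.051/3.400) = -41.90°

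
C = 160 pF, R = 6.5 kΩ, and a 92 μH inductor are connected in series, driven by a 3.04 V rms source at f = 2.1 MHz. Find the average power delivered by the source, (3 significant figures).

ω = 2πf = 1.319e+07 rad/s
X_L = ωL = 1210 Ω
X_C = 1/(ωC) = 474 Ω
Net reactance X = X_L − X_C = 740 Ω
Z = 6500 + j740 Ω
|Z| = √(6500² + 740²) = 6540 Ω
∠Z = arctan(740/6500) = 6.50°
I = V/|Z| = 465 μA
P = VI cos φ = 3.04 × 0.000465 × cos(6.50°) = 1.40 mW

1.40 mW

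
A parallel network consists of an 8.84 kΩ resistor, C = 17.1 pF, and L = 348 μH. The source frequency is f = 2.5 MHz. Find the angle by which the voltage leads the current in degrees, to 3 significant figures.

ω = 2πf = 1.571e+07 rad/s
X_L = ωL = 5470 Ω
X_C = 1/(ωC) = 3720 Ω
Parallel: admittances add. Y = 1/R + 1/(jωL) + jωC
Y = (0.000113 + j8.57e-05) S
|Y| = 0.000142 S → |Z| = 1/|Y| = 7050 Ω, ∠Z = −∠Y = -37.1°

-37.1°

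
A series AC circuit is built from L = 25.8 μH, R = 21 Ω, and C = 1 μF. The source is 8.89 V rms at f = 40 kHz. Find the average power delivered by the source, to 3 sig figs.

3.71 W

ω = 2πf = 251300 rad/s
X_L = ωL = 6.48 Ω
X_C = 1/(ωC) = 3.98 Ω
Net reactance X = X_L − X_C = 2.51 Ω
Z = 21.0 + j2.51 Ω
|Z| = √(21.0² + 2.51²) = 21.1 Ω
∠Z = arctan(2.51/21.0) = 6.80°
I = V/|Z| = 420 mA
P = VI cos φ = 8.89 × 0.420 × cos(6.80°) = 3.71 W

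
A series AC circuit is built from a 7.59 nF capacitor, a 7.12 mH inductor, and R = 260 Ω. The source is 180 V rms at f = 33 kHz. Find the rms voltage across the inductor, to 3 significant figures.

302 V

ω = 2πf = 207300 rad/s
X_L = ωL = 1480 Ω
X_C = 1/(ωC) = 635 Ω
Net reactance X = X_L − X_C = 841 Ω
Z = 260 + j841 Ω
|Z| = √(260² + 841²) = 880 Ω
I = V/|Z| = 205 mA
V_L = I·|Z_L| = 0.205 × 1480 = 302 V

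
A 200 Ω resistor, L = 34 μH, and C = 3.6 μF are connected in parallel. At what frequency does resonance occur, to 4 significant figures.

ω₀ = 1/√(LC) = 1/√(3.4e-05 × 3.6e-06) = 90390 rad/s
f₀ = ω₀/(2π) = 14.39 kHz

14.39 kHz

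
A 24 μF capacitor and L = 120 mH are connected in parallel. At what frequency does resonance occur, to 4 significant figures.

93.78 Hz

ω₀ = 1/√(LC) = 1/√(0.12 × 2.4e-05) = 589.3 rad/s
f₀ = ω₀/(2π) = 93.78 Hz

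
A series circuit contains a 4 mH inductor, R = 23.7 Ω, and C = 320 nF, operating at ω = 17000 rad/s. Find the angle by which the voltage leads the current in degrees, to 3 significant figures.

-78.4°

X_L = ωL = 68.0 Ω
X_C = 1/(ωC) = 184 Ω
Net reactance X = X_L − X_C = -116 Ω
Z = 23.7 − j116 Ω
|Z| = √(23.7² + 116²) = 118 Ω
∠Z = arctan(-116/23.7) = -78.4°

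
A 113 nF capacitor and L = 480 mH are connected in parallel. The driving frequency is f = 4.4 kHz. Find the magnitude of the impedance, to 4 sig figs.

328.0 Ω

ω = 2πf = 27650 rad/s
X_L = ωL = 13270 Ω
X_C = 1/(ωC) = 320.1 Ω
Parallel: admittances add. Y = 1/(jωL) + jωC
Y = (0 + j0.003049) S
|Y| = 0.003049 S → |Z| = 1/|Y| = 328.0 Ω, ∠Z = −∠Y = -90.00°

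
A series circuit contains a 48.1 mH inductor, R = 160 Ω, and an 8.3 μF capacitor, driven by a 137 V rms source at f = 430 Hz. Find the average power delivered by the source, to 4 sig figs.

91.32 W

ω = 2πf = 2702 rad/s
X_L = ωL = 130.0 Ω
X_C = 1/(ωC) = 44.59 Ω
Net reactance X = X_L − X_C = 85.36 Ω
Z = 160.0 + j85.36 Ω
|Z| = √(160.0² + 85.36²) = 181.3 Ω
∠Z = arctan(85.36/160.0) = 28.08°
I = V/|Z| = 755.5 mA
P = VI cos φ = 137 × 0.7555 × cos(28.08°) = 91.32 W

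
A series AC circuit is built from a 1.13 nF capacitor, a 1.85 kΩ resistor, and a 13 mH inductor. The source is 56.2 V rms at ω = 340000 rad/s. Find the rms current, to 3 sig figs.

21.7 mA

X_L = ωL = 4420 Ω
X_C = 1/(ωC) = 2600 Ω
Net reactance X = X_L − X_C = 1820 Ω
Z = 1850 + j1820 Ω
|Z| = √(1850² + 1820²) = 2590 Ω
I = V/|Z| = 56.2/2590 = 21.7 mA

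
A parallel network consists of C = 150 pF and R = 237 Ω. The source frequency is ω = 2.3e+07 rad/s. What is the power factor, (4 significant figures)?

X_C = 1/(ωC) = 289.9 Ω
Parallel: admittances add. Y = 1/R + jωC
Y = (0.004219 + j0.003450) S
|Y| = 0.005450 S → |Z| = 1/|Y| = 183.5 Ω, ∠Z = −∠Y = -39.27°
cos φ = cos(-39.27°) = 0.7742

0.7742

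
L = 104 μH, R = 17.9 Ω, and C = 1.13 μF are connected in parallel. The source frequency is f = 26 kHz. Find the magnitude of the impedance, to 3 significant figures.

7.27 Ω

ω = 2πf = 163400 rad/s
X_L = ωL = 17.0 Ω
X_C = 1/(ωC) = 5.42 Ω
Parallel: admittances add. Y = 1/R + 1/(jωL) + jωC
Y = (0.0559 + j0.126) S
|Y| = 0.138 S → |Z| = 1/|Y| = 7.27 Ω, ∠Z = −∠Y = -66.0°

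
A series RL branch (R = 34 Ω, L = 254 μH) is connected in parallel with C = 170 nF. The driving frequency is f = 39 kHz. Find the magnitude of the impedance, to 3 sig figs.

33.3 Ω

ω = 2πf = 245000 rad/s
X_L = ωL = 62.2 Ω
X_C = 1/(ωC) = 24.0 Ω
Branch 1 (R+jX_L): Z₁ = 34.0 + j62.2 Ω, |Z₁| = 70.9 Ω
Branch 2 (−jX_C): Z₂ = −j24.0 Ω
Parallel: Z = Z₁Z₂/(Z₁+Z₂), |Z| = 33.3 Ω, ∠Z = -77.0°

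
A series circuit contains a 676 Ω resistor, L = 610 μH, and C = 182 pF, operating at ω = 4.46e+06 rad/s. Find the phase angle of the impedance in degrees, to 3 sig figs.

65.6°

X_L = ωL = 2720 Ω
X_C = 1/(ωC) = 1230 Ω
Net reactance X = X_L − X_C = 1490 Ω
Z = 676 + j1490 Ω
|Z| = √(676² + 1490²) = 1630 Ω
∠Z = arctan(1490/676) = 65.6°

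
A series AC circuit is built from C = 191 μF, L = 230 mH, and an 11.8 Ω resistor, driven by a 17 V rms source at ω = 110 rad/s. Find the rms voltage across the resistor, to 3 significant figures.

7.95 V

X_L = ωL = 25.3 Ω
X_C = 1/(ωC) = 47.6 Ω
Net reactance X = X_L − X_C = -22.3 Ω
Z = 11.8 − j22.3 Ω
|Z| = √(11.8² + 22.3²) = 25.2 Ω
I = V/|Z| = 674 mA
V_R = I·|Z_R| = 0.674 × 11.8 = 7.95 V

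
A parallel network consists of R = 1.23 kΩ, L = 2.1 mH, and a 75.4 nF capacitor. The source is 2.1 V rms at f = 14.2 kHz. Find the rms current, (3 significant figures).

3.38 mA

ω = 2πf = 89220 rad/s
X_L = ωL = 187 Ω
X_C = 1/(ωC) = 149 Ω
Parallel: admittances add. Y = 1/R + 1/(jωL) + jωC
Y = (0.000813 + j0.00139) S
|Y| = 0.00161 S → |Z| = 1/|Y| = 621 Ω, ∠Z = −∠Y = -59.7°
I = V/|Z| = 2.1/621 = 3.38 mA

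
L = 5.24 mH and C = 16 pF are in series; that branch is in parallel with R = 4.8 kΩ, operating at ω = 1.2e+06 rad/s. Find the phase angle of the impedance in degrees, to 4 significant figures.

-5.984°

X_L = ωL = 6288 Ω
X_C = 1/(ωC) = 52080 Ω
Branch 1: Z₁ = R = 4800 Ω
Branch 2 (series LC): Z₂ = j(X_L − X_C) = −j45800 Ω
Parallel: Z = Z₁Z₂/(Z₁+Z₂), |Z| = 4774 Ω, ∠Z = -5.984°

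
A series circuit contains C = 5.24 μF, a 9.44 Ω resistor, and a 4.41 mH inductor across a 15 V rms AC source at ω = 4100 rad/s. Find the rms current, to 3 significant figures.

500 mA

X_L = ωL = 18.1 Ω
X_C = 1/(ωC) = 46.5 Ω
Net reactance X = X_L − X_C = -28.5 Ω
Z = 9.44 − j28.5 Ω
|Z| = √(9.44² + 28.5²) = 30.0 Ω
I = V/|Z| = 15/30.0 = 500 mA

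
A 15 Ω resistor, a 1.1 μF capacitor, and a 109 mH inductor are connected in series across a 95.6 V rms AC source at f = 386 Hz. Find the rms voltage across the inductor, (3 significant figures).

227 V

ω = 2πf = 2425 rad/s
X_L = ωL = 264 Ω
X_C = 1/(ωC) = 375 Ω
Net reactance X = X_L − X_C = -110 Ω
Z = 15.0 − j110 Ω
|Z| = √(15.0² + 110²) = 111 Ω
I = V/|Z| = 857 mA
V_L = I·|Z_L| = 0.857 × 264 = 227 V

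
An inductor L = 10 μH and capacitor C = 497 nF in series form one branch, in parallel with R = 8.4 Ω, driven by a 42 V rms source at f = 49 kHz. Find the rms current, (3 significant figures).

13.1 A

ω = 2πf = 307900 rad/s
X_L = ωL = 3.08 Ω
X_C = 1/(ωC) = 6.54 Ω
Branch 1: Z₁ = R = 8.40 Ω
Branch 2 (series LC): Z₂ = j(X_L − X_C) = −j3.46 Ω
Parallel: Z = Z₁Z₂/(Z₁+Z₂), |Z| = 3.20 Ω, ∠Z = -67.6°
I = V/|Z| = 42/3.20 = 13.1 A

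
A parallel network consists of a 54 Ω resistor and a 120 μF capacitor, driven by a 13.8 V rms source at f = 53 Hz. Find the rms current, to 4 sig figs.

607.8 mA

ω = 2πf = 333.0 rad/s
X_C = 1/(ωC) = 25.02 Ω
Parallel: admittances add. Y = 1/R + jωC
Y = (0.01852 + j0.03996) S
|Y| = 0.04404 S → |Z| = 1/|Y| = 22.70 Ω, ∠Z = −∠Y = -65.14°
I = V/|Z| = 13.8/22.70 = 607.8 mA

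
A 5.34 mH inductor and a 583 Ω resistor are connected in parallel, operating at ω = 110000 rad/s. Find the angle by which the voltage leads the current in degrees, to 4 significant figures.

X_L = ωL = 587.4 Ω
Parallel: admittances add. Y = 1/R + 1/(jωL)
Y = (0.001715 − j0.001702) S
|Y| = 0.002417 S → |Z| = 1/|Y| = 413.8 Ω, ∠Z = −∠Y = 44.78°

44.78°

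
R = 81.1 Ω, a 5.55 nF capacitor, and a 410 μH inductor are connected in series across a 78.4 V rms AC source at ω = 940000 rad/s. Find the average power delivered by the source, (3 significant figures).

X_L = ωL = 385 Ω
X_C = 1/(ωC) = 192 Ω
Net reactance X = X_L − X_C = 194 Ω
Z = 81.1 + j194 Ω
|Z| = √(81.1² + 194²) = 210 Ω
∠Z = arctan(194/81.1) = 67.3°
I = V/|Z| = 373 mA
P = VI cos φ = 78.4 × 0.373 × cos(67.3°) = 11.3 W

11.3 W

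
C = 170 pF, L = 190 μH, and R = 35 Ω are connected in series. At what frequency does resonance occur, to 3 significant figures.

886 kHz

ω₀ = 1/√(LC) = 1/√(0.00019 × 1.7e-10) = 5.564e+06 rad/s
f₀ = ω₀/(2π) = 886 kHz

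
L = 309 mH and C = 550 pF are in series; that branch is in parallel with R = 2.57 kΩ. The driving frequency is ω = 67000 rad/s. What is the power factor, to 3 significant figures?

0.929

X_L = ωL = 20700 Ω
X_C = 1/(ωC) = 27100 Ω
Branch 1: Z₁ = R = 2570 Ω
Branch 2 (series LC): Z₂ = j(X_L − X_C) = −j6430 Ω
Parallel: Z = Z₁Z₂/(Z₁+Z₂), |Z| = 2390 Ω, ∠Z = -21.8°
cos φ = cos(-21.8°) = 0.929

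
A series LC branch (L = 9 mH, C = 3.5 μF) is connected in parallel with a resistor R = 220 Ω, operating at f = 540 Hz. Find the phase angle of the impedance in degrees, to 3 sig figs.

ω = 2πf = 3393 rad/s
X_L = ωL = 30.5 Ω
X_C = 1/(ωC) = 84.2 Ω
Branch 1: Z₁ = R = 220 Ω
Branch 2 (series LC): Z₂ = j(X_L − X_C) = −j53.7 Ω
Parallel: Z = Z₁Z₂/(Z₁+Z₂), |Z| = 52.1 Ω, ∠Z = -76.3°

-76.3°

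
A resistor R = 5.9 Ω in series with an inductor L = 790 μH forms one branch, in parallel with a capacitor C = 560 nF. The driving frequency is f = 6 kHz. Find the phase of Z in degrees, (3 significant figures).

ω = 2πf = 37700 rad/s
X_L = ωL = 29.8 Ω
X_C = 1/(ωC) = 47.4 Ω
Branch 1 (R+jX_L): Z₁ = 5.90 + j29.8 Ω, |Z₁| = 30.4 Ω
Branch 2 (−jX_C): Z₂ = −j47.4 Ω
Parallel: Z = Z₁Z₂/(Z₁+Z₂), |Z| = 77.5 Ω, ∠Z = 60.2°

60.2°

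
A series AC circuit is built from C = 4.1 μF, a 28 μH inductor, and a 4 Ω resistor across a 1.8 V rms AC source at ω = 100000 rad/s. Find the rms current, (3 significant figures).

X_L = ωL = 2.80 Ω
X_C = 1/(ωC) = 2.44 Ω
Net reactance X = X_L − X_C = 0.361 Ω
Z = 4.00 + j0.361 Ω
|Z| = √(4.00² + 0.361²) = 4.02 Ω
I = V/|Z| = 1.8/4.02 = 448 mA

448 mA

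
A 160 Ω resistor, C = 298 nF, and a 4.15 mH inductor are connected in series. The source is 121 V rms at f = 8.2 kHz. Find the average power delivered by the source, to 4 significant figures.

ω = 2πf = 51520 rad/s
X_L = ωL = 213.8 Ω
X_C = 1/(ωC) = 65.13 Ω
Net reactance X = X_L − X_C = 148.7 Ω
Z = 160.0 + j148.7 Ω
|Z| = √(160.0² + 148.7²) = 218.4 Ω
∠Z = arctan(148.7/160.0) = 42.90°
I = V/|Z| = 554.0 mA
P = VI cos φ = 121 × 0.5540 × cos(42.90°) = 49.10 W

49.10 W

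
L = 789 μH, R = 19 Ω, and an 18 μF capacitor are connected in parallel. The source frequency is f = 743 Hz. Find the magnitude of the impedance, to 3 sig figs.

5.14 Ω

ω = 2πf = 4668 rad/s
X_L = ωL = 3.68 Ω
X_C = 1/(ωC) = 11.9 Ω
Parallel: admittances add. Y = 1/R + 1/(jωL) + jωC
Y = (0.0526 − j0.187) S
|Y| = 0.195 S → |Z| = 1/|Y| = 5.14 Ω, ∠Z = −∠Y = 74.3°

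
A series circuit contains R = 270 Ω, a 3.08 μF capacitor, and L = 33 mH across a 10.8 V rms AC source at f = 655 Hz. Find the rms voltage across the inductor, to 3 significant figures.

5.32 V

ω = 2πf = 4115 rad/s
X_L = ωL = 136 Ω
X_C = 1/(ωC) = 78.9 Ω
Net reactance X = X_L − X_C = 56.9 Ω
Z = 270 + j56.9 Ω
|Z| = √(270² + 56.9²) = 276 Ω
I = V/|Z| = 39.1 mA
V_L = I·|Z_L| = 0.0391 × 136 = 5.32 V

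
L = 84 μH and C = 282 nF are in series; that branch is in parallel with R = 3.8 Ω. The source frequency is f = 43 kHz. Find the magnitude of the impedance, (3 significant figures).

ω = 2πf = 270200 rad/s
X_L = ωL = 22.7 Ω
X_C = 1/(ωC) = 13.1 Ω
Branch 1: Z₁ = R = 3.80 Ω
Branch 2 (series LC): Z₂ = j(X_L − X_C) = j9.57 Ω
Parallel: Z = Z₁Z₂/(Z₁+Z₂), |Z| = 3.53 Ω, ∠Z = 21.7°

3.53 Ω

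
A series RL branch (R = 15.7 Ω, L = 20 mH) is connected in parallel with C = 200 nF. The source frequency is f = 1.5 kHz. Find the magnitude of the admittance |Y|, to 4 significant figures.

ω = 2πf = 9425 rad/s
X_L = ωL = 188.5 Ω
X_C = 1/(ωC) = 530.5 Ω
Branch 1 (R+jX_L): Z₁ = 15.70 + j188.5 Ω, |Z₁| = 189.1 Ω
Branch 2 (−jX_C): Z₂ = −j530.5 Ω
Parallel: Z = Z₁Z₂/(Z₁+Z₂), |Z| = 293.1 Ω, ∠Z = 82.61°
|Y| = 1/|Z| = 3.412 mS

3.412 mS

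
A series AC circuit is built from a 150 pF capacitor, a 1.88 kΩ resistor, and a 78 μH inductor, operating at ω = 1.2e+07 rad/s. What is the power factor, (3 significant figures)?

0.980

X_L = ωL = 936 Ω
X_C = 1/(ωC) = 556 Ω
Net reactance X = X_L − X_C = 380 Ω
Z = 1880 + j380 Ω
|Z| = √(1880² + 380²) = 1920 Ω
∠Z = arctan(380/1880) = 11.4°
cos φ = cos(11.4°) = 0.980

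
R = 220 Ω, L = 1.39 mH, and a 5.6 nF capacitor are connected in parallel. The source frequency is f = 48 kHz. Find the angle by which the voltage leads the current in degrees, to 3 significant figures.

ω = 2πf = 301600 rad/s
X_L = ωL = 419 Ω
X_C = 1/(ωC) = 592 Ω
Parallel: admittances add. Y = 1/R + 1/(jωL) + jωC
Y = (0.00455 − j0.000696) S
|Y| = 0.00460 S → |Z| = 1/|Y| = 217 Ω, ∠Z = −∠Y = 8.71°

8.71°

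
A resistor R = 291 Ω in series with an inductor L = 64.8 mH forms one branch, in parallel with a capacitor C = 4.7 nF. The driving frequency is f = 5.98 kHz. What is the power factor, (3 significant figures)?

ω = 2πf = 37570 rad/s
X_L = ωL = 2430 Ω
X_C = 1/(ωC) = 5660 Ω
Branch 1 (R+jX_L): Z₁ = 291 + j2430 Ω, |Z₁| = 2450 Ω
Branch 2 (−jX_C): Z₂ = −j5660 Ω
Parallel: Z = Z₁Z₂/(Z₁+Z₂), |Z| = 4280 Ω, ∠Z = 78.0°
cos φ = cos(78.0°) = 0.207

0.207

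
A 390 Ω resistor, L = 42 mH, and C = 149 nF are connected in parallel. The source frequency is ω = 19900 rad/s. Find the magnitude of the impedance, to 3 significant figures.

X_L = ωL = 836 Ω
X_C = 1/(ωC) = 337 Ω
Parallel: admittances add. Y = 1/R + 1/(jωL) + jωC
Y = (0.00256 + j0.00177) S
|Y| = 0.00311 S → |Z| = 1/|Y| = 321 Ω, ∠Z = −∠Y = -34.6°

321 Ω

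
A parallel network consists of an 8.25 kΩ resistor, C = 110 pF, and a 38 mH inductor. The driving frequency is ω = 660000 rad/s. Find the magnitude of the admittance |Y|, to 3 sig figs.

126 μS

X_L = ωL = 25100 Ω
X_C = 1/(ωC) = 13800 Ω
Parallel: admittances add. Y = 1/R + 1/(jωL) + jωC
Y = (0.000121 + j3.27e-05) S
|Y| = 0.000126 S → |Z| = 1/|Y| = 7960 Ω, ∠Z = −∠Y = -15.1°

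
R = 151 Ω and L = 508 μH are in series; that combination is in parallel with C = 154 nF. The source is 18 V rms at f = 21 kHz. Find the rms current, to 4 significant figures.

336.6 mA

ω = 2πf = 131900 rad/s
X_L = ωL = 67.03 Ω
X_C = 1/(ωC) = 49.21 Ω
Branch 1 (R+jX_L): Z₁ = 151.0 + j67.03 Ω, |Z₁| = 165.2 Ω
Branch 2 (−jX_C): Z₂ = −j49.21 Ω
Parallel: Z = Z₁Z₂/(Z₁+Z₂), |Z| = 53.47 Ω, ∠Z = -72.79°
I = V/|Z| = 18/53.47 = 336.6 mA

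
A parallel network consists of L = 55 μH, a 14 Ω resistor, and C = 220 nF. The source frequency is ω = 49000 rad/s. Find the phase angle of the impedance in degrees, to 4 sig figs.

X_L = ωL = 2.695 Ω
X_C = 1/(ωC) = 92.76 Ω
Parallel: admittances add. Y = 1/R + 1/(jωL) + jωC
Y = (0.07143 − j0.3603) S
|Y| = 0.3673 S → |Z| = 1/|Y| = 2.723 Ω, ∠Z = −∠Y = 78.79°

78.79°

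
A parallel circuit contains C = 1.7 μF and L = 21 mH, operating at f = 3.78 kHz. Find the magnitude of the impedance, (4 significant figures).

26.06 Ω

ω = 2πf = 23750 rad/s
X_L = ωL = 498.8 Ω
X_C = 1/(ωC) = 24.77 Ω
Parallel: admittances add. Y = 1/(jωL) + jωC
Y = (0 + j0.03837) S
|Y| = 0.03837 S → |Z| = 1/|Y| = 26.06 Ω, ∠Z = −∠Y = -90.00°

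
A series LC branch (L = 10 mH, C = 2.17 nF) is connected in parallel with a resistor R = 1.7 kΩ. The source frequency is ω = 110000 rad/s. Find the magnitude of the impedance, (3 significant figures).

X_L = ωL = 1100 Ω
X_C = 1/(ωC) = 4190 Ω
Branch 1: Z₁ = R = 1700 Ω
Branch 2 (series LC): Z₂ = j(X_L − X_C) = −j3090 Ω
Parallel: Z = Z₁Z₂/(Z₁+Z₂), |Z| = 1490 Ω, ∠Z = -28.8°

1490 Ω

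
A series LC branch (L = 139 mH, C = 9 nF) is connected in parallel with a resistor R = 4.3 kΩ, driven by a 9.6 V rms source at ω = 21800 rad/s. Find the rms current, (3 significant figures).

X_L = ωL = 3030 Ω
X_C = 1/(ωC) = 5100 Ω
Branch 1: Z₁ = R = 4300 Ω
Branch 2 (series LC): Z₂ = j(X_L − X_C) = −j2070 Ω
Parallel: Z = Z₁Z₂/(Z₁+Z₂), |Z| = 1860 Ω, ∠Z = -64.3°
I = V/|Z| = 9.6/1860 = 5.15 mA

5.15 mA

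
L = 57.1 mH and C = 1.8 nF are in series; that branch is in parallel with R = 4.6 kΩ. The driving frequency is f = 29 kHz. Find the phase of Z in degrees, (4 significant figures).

32.02°

ω = 2πf = 182200 rad/s
X_L = ωL = 10400 Ω
X_C = 1/(ωC) = 3049 Ω
Branch 1: Z₁ = R = 4600 Ω
Branch 2 (series LC): Z₂ = j(X_L − X_C) = j7355 Ω
Parallel: Z = Z₁Z₂/(Z₁+Z₂), |Z| = 3900 Ω, ∠Z = 32.02°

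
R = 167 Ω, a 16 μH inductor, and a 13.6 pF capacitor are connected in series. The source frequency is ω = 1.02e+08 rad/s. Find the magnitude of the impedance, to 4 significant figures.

926.3 Ω

X_L = ωL = 1632 Ω
X_C = 1/(ωC) = 720.9 Ω
Net reactance X = X_L − X_C = 911.1 Ω
Z = 167.0 + j911.1 Ω
|Z| = √(167.0² + 911.1²) = 926.3 Ω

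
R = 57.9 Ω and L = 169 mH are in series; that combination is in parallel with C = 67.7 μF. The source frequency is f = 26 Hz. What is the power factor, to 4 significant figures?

ω = 2πf = 163.4 rad/s
X_L = ωL = 27.61 Ω
X_C = 1/(ωC) = 90.42 Ω
Branch 1 (R+jX_L): Z₁ = 57.90 + j27.61 Ω, |Z₁| = 64.15 Ω
Branch 2 (−jX_C): Z₂ = −j90.42 Ω
Parallel: Z = Z₁Z₂/(Z₁+Z₂), |Z| = 67.89 Ω, ∠Z = -17.18°
cos φ = cos(-17.18°) = 0.9554

0.9554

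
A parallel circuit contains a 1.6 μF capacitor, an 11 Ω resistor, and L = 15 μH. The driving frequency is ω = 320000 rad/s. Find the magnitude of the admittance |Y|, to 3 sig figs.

X_L = ωL = 4.80 Ω
X_C = 1/(ωC) = 1.95 Ω
Parallel: admittances add. Y = 1/R + 1/(jωL) + jωC
Y = (0.0909 + j0.304) S
|Y| = 0.317 S → |Z| = 1/|Y| = 3.15 Ω, ∠Z = −∠Y = -73.3°

317 mS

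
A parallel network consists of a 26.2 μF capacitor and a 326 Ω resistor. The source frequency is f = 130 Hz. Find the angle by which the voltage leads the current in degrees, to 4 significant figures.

-81.84°

ω = 2πf = 816.8 rad/s
X_C = 1/(ωC) = 46.73 Ω
Parallel: admittances add. Y = 1/R + jωC
Y = (0.003067 + j0.02140) S
|Y| = 0.02162 S → |Z| = 1/|Y| = 46.26 Ω, ∠Z = −∠Y = -81.84°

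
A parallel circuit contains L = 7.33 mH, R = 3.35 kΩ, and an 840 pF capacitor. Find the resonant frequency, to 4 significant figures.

ω₀ = 1/√(LC) = 1/√(0.00733 × 8.4e-10) = 403000 rad/s
f₀ = ω₀/(2π) = 64.14 kHz

64.14 kHz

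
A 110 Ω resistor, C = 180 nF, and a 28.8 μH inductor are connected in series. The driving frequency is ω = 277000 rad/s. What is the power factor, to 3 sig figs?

0.994

X_L = ωL = 7.98 Ω
X_C = 1/(ωC) = 20.1 Ω
Net reactance X = X_L − X_C = -12.1 Ω
Z = 110 − j12.1 Ω
|Z| = √(110² + 12.1²) = 111 Ω
∠Z = arctan(-12.1/110) = -6.27°
cos φ = cos(-6.27°) = 0.994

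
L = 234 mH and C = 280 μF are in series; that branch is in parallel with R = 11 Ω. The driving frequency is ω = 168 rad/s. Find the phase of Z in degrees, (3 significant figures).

31.4°

X_L = ωL = 39.3 Ω
X_C = 1/(ωC) = 21.3 Ω
Branch 1: Z₁ = R = 11.0 Ω
Branch 2 (series LC): Z₂ = j(X_L − X_C) = j18.1 Ω
Parallel: Z = Z₁Z₂/(Z₁+Z₂), |Z| = 9.39 Ω, ∠Z = 31.4°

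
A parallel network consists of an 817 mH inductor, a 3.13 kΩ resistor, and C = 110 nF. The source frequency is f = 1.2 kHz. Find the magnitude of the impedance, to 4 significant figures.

1352 Ω

ω = 2πf = 7540 rad/s
X_L = ωL = 6160 Ω
X_C = 1/(ωC) = 1206 Ω
Parallel: admittances add. Y = 1/R + 1/(jωL) + jωC
Y = (0.0003195 + j0.0006670) S
|Y| = 0.0007396 S → |Z| = 1/|Y| = 1352 Ω, ∠Z = −∠Y = -64.41°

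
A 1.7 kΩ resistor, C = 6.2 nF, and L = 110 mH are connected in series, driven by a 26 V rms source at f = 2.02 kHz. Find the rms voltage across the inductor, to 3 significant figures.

ω = 2πf = 12690 rad/s
X_L = ωL = 1400 Ω
X_C = 1/(ωC) = 12700 Ω
Net reactance X = X_L − X_C = -11300 Ω
Z = 1700 − j11300 Ω
|Z| = √(1700² + 11300²) = 11400 Ω
I = V/|Z| = 2.27 mA
V_L = I·|Z_L| = 0.00227 × 1400 = 3.17 V

3.17 V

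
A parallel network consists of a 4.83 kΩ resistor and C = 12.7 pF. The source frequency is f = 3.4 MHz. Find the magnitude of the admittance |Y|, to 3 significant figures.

341 μS

ω = 2πf = 2.136e+07 rad/s
X_C = 1/(ωC) = 3690 Ω
Parallel: admittances add. Y = 1/R + jωC
Y = (0.000207 + j0.000271) S
|Y| = 0.000341 S → |Z| = 1/|Y| = 2930 Ω, ∠Z = −∠Y = -52.7°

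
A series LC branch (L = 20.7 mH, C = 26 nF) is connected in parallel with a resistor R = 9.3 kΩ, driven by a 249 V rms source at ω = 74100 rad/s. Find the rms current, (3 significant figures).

247 mA

X_L = ωL = 1530 Ω
X_C = 1/(ωC) = 519 Ω
Branch 1: Z₁ = R = 9300 Ω
Branch 2 (series LC): Z₂ = j(X_L − X_C) = j1010 Ω
Parallel: Z = Z₁Z₂/(Z₁+Z₂), |Z| = 1010 Ω, ∠Z = 83.8°
I = V/|Z| = 249/1010 = 247 mA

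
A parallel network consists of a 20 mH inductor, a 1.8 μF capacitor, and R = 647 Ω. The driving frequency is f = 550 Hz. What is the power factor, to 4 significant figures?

ω = 2πf = 3456 rad/s
X_L = ωL = 69.12 Ω
X_C = 1/(ωC) = 160.8 Ω
Parallel: admittances add. Y = 1/R + 1/(jωL) + jωC
Y = (0.001546 − j0.008248) S
|Y| = 0.008392 S → |Z| = 1/|Y| = 119.2 Ω, ∠Z = −∠Y = 79.39°
cos φ = cos(79.39°) = 0.1842

0.1842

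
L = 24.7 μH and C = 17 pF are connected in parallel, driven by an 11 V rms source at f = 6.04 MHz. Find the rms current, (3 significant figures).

4.64 mA

ω = 2πf = 3.795e+07 rad/s
X_L = ωL = 937 Ω
X_C = 1/(ωC) = 1550 Ω
Parallel: admittances add. Y = 1/(jωL) + jωC
Y = (0 − j0.000422) S
|Y| = 0.000422 S → |Z| = 1/|Y| = 2370 Ω, ∠Z = −∠Y = 90.0°
I = V/|Z| = 11/2370 = 4.64 mA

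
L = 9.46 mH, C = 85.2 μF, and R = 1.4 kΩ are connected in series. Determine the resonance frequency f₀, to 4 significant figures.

ω₀ = 1/√(LC) = 1/√(0.00946 × 8.52e-05) = 1114 rad/s
f₀ = ω₀/(2π) = 177.3 Hz

177.3 Hz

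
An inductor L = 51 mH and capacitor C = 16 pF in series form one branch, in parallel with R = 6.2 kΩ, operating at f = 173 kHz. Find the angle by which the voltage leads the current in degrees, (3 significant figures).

-71.6°

ω = 2πf = 1.087e+06 rad/s
X_L = ωL = 55400 Ω
X_C = 1/(ωC) = 57500 Ω
Branch 1: Z₁ = R = 6200 Ω
Branch 2 (series LC): Z₂ = j(X_L − X_C) = −j2060 Ω
Parallel: Z = Z₁Z₂/(Z₁+Z₂), |Z| = 1960 Ω, ∠Z = -71.6°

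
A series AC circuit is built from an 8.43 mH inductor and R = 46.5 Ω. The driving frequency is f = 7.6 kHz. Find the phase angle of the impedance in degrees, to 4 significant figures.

83.41°

ω = 2πf = 47750 rad/s
X_L = ωL = 402.6 Ω
Z = 46.50 + j402.6 Ω
|Z| = √(46.50² + 402.6²) = 405.2 Ω
∠Z = arctan(402.6/46.50) = 83.41°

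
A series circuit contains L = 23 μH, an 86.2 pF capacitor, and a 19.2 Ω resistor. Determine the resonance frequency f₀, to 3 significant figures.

3.57 MHz

ω₀ = 1/√(LC) = 1/√(2.3e-05 × 8.62e-11) = 2.246e+07 rad/s
f₀ = ω₀/(2π) = 3.57 MHz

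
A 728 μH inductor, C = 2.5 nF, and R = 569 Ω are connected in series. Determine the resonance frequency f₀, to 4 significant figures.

118.0 kHz

ω₀ = 1/√(LC) = 1/√(0.000728 × 2.5e-09) = 741200 rad/s
f₀ = ω₀/(2π) = 118.0 kHz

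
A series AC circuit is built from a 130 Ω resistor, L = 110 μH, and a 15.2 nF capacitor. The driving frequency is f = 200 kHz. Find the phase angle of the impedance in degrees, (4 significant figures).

ω = 2πf = 1.257e+06 rad/s
X_L = ωL = 138.2 Ω
X_C = 1/(ωC) = 52.35 Ω
Net reactance X = X_L − X_C = 85.88 Ω
Z = 130.0 + j85.88 Ω
|Z| = √(130.0² + 85.88²) = 155.8 Ω
∠Z = arctan(85.88/130.0) = 33.45°

33.45°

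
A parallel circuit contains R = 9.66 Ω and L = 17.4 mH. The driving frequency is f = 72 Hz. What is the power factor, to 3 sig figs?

ω = 2πf = 452.4 rad/s
X_L = ωL = 7.87 Ω
Parallel: admittances add. Y = 1/R + 1/(jωL)
Y = (0.104 − j0.127) S
|Y| = 0.164 S → |Z| = 1/|Y| = 6.10 Ω, ∠Z = −∠Y = 50.8°
cos φ = cos(50.8°) = 0.632

0.632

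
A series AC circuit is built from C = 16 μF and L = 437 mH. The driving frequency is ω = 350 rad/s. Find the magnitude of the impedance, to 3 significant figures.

X_L = ωL = 153 Ω
X_C = 1/(ωC) = 179 Ω
Net reactance X = X_L − X_C = -25.6 Ω
Z = − j25.6 Ω
|Z| = √(0² + 25.6²) = 25.6 Ω

25.6 Ω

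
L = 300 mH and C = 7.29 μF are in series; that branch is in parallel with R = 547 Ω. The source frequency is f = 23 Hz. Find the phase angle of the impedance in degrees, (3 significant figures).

-31.1°

ω = 2πf = 144.5 rad/s
X_L = ωL = 43.4 Ω
X_C = 1/(ωC) = 949 Ω
Branch 1: Z₁ = R = 547 Ω
Branch 2 (series LC): Z₂ = j(X_L − X_C) = −j906 Ω
Parallel: Z = Z₁Z₂/(Z₁+Z₂), |Z| = 468 Ω, ∠Z = -31.1°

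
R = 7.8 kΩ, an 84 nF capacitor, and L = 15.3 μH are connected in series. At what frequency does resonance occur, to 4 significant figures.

140.4 kHz

ω₀ = 1/√(LC) = 1/√(1.53e-05 × 8.4e-08) = 882100 rad/s
f₀ = ω₀/(2π) = 140.4 kHz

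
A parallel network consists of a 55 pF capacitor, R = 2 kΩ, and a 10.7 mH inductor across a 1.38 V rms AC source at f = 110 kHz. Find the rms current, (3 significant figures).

703 μA

ω = 2πf = 691200 rad/s
X_L = ωL = 7400 Ω
X_C = 1/(ωC) = 26300 Ω
Parallel: admittances add. Y = 1/R + 1/(jωL) + jωC
Y = (0.000500 − j9.72e-05) S
|Y| = 0.000509 S → |Z| = 1/|Y| = 1960 Ω, ∠Z = −∠Y = 11.0°
I = V/|Z| = 1.38/1960 = 703 μA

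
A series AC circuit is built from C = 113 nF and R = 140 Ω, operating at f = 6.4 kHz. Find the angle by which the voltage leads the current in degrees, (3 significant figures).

-57.5°

ω = 2πf = 40210 rad/s
X_C = 1/(ωC) = 220 Ω
Z = 140 − j220 Ω
|Z| = √(140² + 220²) = 261 Ω
∠Z = arctan(-220/140) = -57.5°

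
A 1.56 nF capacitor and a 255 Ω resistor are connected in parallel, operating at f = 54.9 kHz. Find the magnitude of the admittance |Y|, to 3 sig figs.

ω = 2πf = 344900 rad/s
X_C = 1/(ωC) = 1860 Ω
Parallel: admittances add. Y = 1/R + jωC
Y = (0.00392 + j0.000538) S
|Y| = 0.00396 S → |Z| = 1/|Y| = 253 Ω, ∠Z = −∠Y = -7.81°

3.96 mS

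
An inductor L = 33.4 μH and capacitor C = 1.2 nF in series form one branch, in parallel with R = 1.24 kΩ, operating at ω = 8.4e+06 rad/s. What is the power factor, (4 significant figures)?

0.1447

X_L = ωL = 280.6 Ω
X_C = 1/(ωC) = 99.21 Ω
Branch 1: Z₁ = R = 1240 Ω
Branch 2 (series LC): Z₂ = j(X_L − X_C) = j181.4 Ω
Parallel: Z = Z₁Z₂/(Z₁+Z₂), |Z| = 179.4 Ω, ∠Z = 81.68°
cos φ = cos(81.68°) = 0.1447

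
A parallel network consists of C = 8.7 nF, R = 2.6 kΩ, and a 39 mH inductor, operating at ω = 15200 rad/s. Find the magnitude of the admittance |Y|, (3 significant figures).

1.60 mS

X_L = ωL = 593 Ω
X_C = 1/(ωC) = 7560 Ω
Parallel: admittances add. Y = 1/R + 1/(jωL) + jωC
Y = (0.000385 − j0.00155) S
|Y| = 0.00160 S → |Z| = 1/|Y| = 624 Ω, ∠Z = −∠Y = 76.1°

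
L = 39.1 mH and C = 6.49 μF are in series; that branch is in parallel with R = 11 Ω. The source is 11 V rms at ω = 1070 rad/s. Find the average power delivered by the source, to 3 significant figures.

X_L = ωL = 41.8 Ω
X_C = 1/(ωC) = 144 Ω
Branch 1: Z₁ = R = 11.0 Ω
Branch 2 (series LC): Z₂ = j(X_L − X_C) = −j102 Ω
Parallel: Z = Z₁Z₂/(Z₁+Z₂), |Z| = 10.9 Ω, ∠Z = -6.15°
I = V/|Z| = 1.01 A
P = VI cos φ = 11 × 1.01 × cos(-6.15°) = 11.0 W

11.0 W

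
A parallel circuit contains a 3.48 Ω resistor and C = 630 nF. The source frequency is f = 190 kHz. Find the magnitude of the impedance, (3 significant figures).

1.24 Ω

ω = 2πf = 1.194e+06 rad/s
X_C = 1/(ωC) = 1.33 Ω
Parallel: admittances add. Y = 1/R + jωC
Y = (0.287 + j0.752) S
|Y| = 0.805 S → |Z| = 1/|Y| = 1.24 Ω, ∠Z = −∠Y = -69.1°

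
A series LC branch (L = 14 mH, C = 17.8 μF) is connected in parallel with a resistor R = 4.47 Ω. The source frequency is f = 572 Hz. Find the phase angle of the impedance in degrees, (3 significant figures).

ω = 2πf = 3594 rad/s
X_L = ωL = 50.3 Ω
X_C = 1/(ωC) = 15.6 Ω
Branch 1: Z₁ = R = 4.47 Ω
Branch 2 (series LC): Z₂ = j(X_L − X_C) = j34.7 Ω
Parallel: Z = Z₁Z₂/(Z₁+Z₂), |Z| = 4.43 Ω, ∠Z = 7.34°

7.34°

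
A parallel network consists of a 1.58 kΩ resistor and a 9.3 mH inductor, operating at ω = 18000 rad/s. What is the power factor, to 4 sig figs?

X_L = ωL = 167.4 Ω
Parallel: admittances add. Y = 1/R + 1/(jωL)
Y = (0.0006329 − j0.005974) S
|Y| = 0.006007 S → |Z| = 1/|Y| = 166.5 Ω, ∠Z = −∠Y = 83.95°
cos φ = cos(83.95°) = 0.1054

0.1054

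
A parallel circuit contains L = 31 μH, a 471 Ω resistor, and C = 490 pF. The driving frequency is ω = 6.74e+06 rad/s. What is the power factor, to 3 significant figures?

X_L = ωL = 209 Ω
X_C = 1/(ωC) = 303 Ω
Parallel: admittances add. Y = 1/R + 1/(jωL) + jωC
Y = (0.00212 − j0.00148) S
|Y| = 0.00259 S → |Z| = 1/|Y| = 386 Ω, ∠Z = −∠Y = 34.9°
cos φ = cos(34.9°) = 0.820

0.820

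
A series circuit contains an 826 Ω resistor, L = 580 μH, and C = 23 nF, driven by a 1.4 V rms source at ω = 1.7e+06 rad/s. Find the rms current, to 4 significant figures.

X_L = ωL = 986.0 Ω
X_C = 1/(ωC) = 25.58 Ω
Net reactance X = X_L − X_C = 960.4 Ω
Z = 826.0 + j960.4 Ω
|Z| = √(826.0² + 960.4²) = 1267 Ω
I = V/|Z| = 1.4/1267 = 1.105 mA

1.105 mA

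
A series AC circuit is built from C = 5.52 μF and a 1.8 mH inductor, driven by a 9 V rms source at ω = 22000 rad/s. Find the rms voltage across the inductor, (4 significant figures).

X_L = ωL = 39.60 Ω
X_C = 1/(ωC) = 8.235 Ω
Net reactance X = X_L − X_C = 31.37 Ω
Z = j31.37 Ω
|Z| = √(0² + 31.37²) = 31.37 Ω
I = V/|Z| = 286.9 mA
V_L = I·|Z_L| = 0.2869 × 39.60 = 11.36 V

11.36 V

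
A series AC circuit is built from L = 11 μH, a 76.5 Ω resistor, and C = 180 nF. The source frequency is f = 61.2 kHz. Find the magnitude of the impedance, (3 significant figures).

77.2 Ω

ω = 2πf = 384500 rad/s
X_L = ωL = 4.23 Ω
X_C = 1/(ωC) = 14.4 Ω
Net reactance X = X_L − X_C = -10.2 Ω
Z = 76.5 − j10.2 Ω
|Z| = √(76.5² + 10.2²) = 77.2 Ω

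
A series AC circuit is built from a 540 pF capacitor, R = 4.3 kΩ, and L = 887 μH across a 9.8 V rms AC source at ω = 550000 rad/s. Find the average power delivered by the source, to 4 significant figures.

X_L = ωL = 487.8 Ω
X_C = 1/(ωC) = 3367 Ω
Net reactance X = X_L − X_C = -2879 Ω
Z = 4300 − j2879 Ω
|Z| = √(4300² + 2879²) = 5175 Ω
∠Z = arctan(-2879/4300) = -33.81°
I = V/|Z| = 1.894 mA
P = VI cos φ = 9.8 × 0.001894 × cos(-33.81°) = 15.42 mW

15.42 mW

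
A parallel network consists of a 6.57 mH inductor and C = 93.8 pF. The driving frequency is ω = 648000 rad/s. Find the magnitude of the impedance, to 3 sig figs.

X_L = ωL = 4260 Ω
X_C = 1/(ωC) = 16500 Ω
Parallel: admittances add. Y = 1/(jωL) + jωC
Y = (0 − j0.000174) S
|Y| = 0.000174 S → |Z| = 1/|Y| = 5740 Ω, ∠Z = −∠Y = 90.0°

5740 Ω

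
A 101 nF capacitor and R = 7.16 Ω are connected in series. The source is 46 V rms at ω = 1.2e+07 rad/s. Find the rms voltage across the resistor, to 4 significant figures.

45.70 V

X_C = 1/(ωC) = 0.8251 Ω
Z = 7.160 − j0.8251 Ω
|Z| = √(7.160² + 0.8251²) = 7.207 Ω
I = V/|Z| = 6.382 A
V_R = I·|Z_R| = 6.382 × 7.160 = 45.70 V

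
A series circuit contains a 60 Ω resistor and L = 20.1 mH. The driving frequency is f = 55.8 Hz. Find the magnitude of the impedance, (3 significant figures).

60.4 Ω

ω = 2πf = 350.6 rad/s
X_L = ωL = 7.05 Ω
Z = 60.0 + j7.05 Ω
|Z| = √(60.0² + 7.05²) = 60.4 Ω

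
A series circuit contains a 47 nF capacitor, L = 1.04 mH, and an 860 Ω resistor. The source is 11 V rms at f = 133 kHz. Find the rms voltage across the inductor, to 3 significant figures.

7.94 V

ω = 2πf = 835700 rad/s
X_L = ωL = 869 Ω
X_C = 1/(ωC) = 25.5 Ω
Net reactance X = X_L − X_C = 844 Ω
Z = 860 + j844 Ω
|Z| = √(860² + 844²) = 1200 Ω
I = V/|Z| = 9.13 mA
V_L = I·|Z_L| = 0.00913 × 869 = 7.94 V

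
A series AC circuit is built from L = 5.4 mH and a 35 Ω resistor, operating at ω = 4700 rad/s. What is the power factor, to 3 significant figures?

X_L = ωL = 25.4 Ω
Z = 35.0 + j25.4 Ω
|Z| = √(35.0² + 25.4²) = 43.2 Ω
∠Z = arctan(25.4/35.0) = 35.9°
cos φ = cos(35.9°) = 0.810

0.810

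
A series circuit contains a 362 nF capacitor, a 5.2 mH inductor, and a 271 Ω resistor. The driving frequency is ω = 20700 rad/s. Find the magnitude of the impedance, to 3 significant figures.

X_L = ωL = 108 Ω
X_C = 1/(ωC) = 133 Ω
Net reactance X = X_L − X_C = -25.8 Ω
Z = 271 − j25.8 Ω
|Z| = √(271² + 25.8²) = 272 Ω

272 Ω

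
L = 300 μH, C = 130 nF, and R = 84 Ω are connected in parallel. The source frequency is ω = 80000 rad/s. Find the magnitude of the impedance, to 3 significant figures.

X_L = ωL = 24.0 Ω
X_C = 1/(ωC) = 96.2 Ω
Parallel: admittances add. Y = 1/R + 1/(jωL) + jωC
Y = (0.0119 − j0.0313) S
|Y| = 0.0335 S → |Z| = 1/|Y| = 29.9 Ω, ∠Z = −∠Y = 69.2°

29.9 Ω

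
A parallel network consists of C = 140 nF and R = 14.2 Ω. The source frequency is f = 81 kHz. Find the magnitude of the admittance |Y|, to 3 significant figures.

ω = 2πf = 508900 rad/s
X_C = 1/(ωC) = 14.0 Ω
Parallel: admittances add. Y = 1/R + jωC
Y = (0.0704 + j0.0713) S
|Y| = 0.100 S → |Z| = 1/|Y| = 9.98 Ω, ∠Z = −∠Y = -45.3°

100 mS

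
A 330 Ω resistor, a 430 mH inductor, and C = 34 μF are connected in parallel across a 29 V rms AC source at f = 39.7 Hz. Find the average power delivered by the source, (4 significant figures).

2.548 W

ω = 2πf = 249.4 rad/s
X_L = ωL = 107.3 Ω
X_C = 1/(ωC) = 117.9 Ω
Parallel: admittances add. Y = 1/R + 1/(jωL) + jωC
Y = (0.003030 − j0.0008421) S
|Y| = 0.003145 S → |Z| = 1/|Y| = 318.0 Ω, ∠Z = −∠Y = 15.53°
I = V/|Z| = 91.21 mA
P = VI cos φ = 29 × 0.09121 × cos(15.53°) = 2.548 W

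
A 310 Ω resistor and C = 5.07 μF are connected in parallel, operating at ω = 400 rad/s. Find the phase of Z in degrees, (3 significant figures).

-32.2°

X_C = 1/(ωC) = 493 Ω
Parallel: admittances add. Y = 1/R + jωC
Y = (0.00323 + j0.00203) S
|Y| = 0.00381 S → |Z| = 1/|Y| = 262 Ω, ∠Z = −∠Y = -32.2°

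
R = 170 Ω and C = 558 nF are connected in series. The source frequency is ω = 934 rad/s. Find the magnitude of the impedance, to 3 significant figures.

X_C = 1/(ωC) = 1920 Ω
Z = 170 − j1920 Ω
|Z| = √(170² + 1920²) = 1930 Ω

1930 Ω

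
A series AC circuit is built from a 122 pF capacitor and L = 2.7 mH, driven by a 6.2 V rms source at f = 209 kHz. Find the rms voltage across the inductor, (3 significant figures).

ω = 2πf = 1.313e+06 rad/s
X_L = ωL = 3550 Ω
X_C = 1/(ωC) = 6240 Ω
Net reactance X = X_L − X_C = -2700 Ω
Z = − j2700 Ω
|Z| = √(0² + 2700²) = 2700 Ω
I = V/|Z| = 2.30 mA
V_L = I·|Z_L| = 0.00230 × 3550 = 8.15 V

8.15 V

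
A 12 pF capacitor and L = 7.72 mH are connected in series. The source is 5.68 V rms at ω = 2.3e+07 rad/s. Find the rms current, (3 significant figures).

X_L = ωL = 178000 Ω
X_C = 1/(ωC) = 3620 Ω
Net reactance X = X_L − X_C = 174000 Ω
Z = j174000 Ω
|Z| = √(0² + 174000²) = 174000 Ω
I = V/|Z| = 5.68/174000 = 32.7 μA

32.7 μA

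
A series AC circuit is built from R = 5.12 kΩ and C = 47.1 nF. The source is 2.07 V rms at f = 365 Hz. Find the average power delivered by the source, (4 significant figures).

196.0 μW

ω = 2πf = 2293 rad/s
X_C = 1/(ωC) = 9258 Ω
Z = 5120 − j9258 Ω
|Z| = √(5120² + 9258²) = 10580 Ω
∠Z = arctan(-9258/5120) = -61.06°
I = V/|Z| = 195.7 μA
P = VI cos φ = 2.07 × 0.0001957 × cos(-61.06°) = 196.0 μW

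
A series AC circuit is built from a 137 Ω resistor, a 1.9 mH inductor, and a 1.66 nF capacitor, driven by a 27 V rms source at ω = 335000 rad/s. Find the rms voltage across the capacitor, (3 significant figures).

41.5 V

X_L = ωL = 636 Ω
X_C = 1/(ωC) = 1800 Ω
Net reactance X = X_L − X_C = -1160 Ω
Z = 137 − j1160 Ω
|Z| = √(137² + 1160²) = 1170 Ω
I = V/|Z| = 23.1 mA
V_C = I·|Z_C| = 0.0231 × 1800 = 41.5 V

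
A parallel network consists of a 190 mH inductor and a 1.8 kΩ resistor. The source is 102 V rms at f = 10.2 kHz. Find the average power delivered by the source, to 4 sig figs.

5.780 W

ω = 2πf = 64090 rad/s
X_L = ωL = 12180 Ω
Parallel: admittances add. Y = 1/R + 1/(jωL)
Y = (0.0005556 − j8.212e-05) S
|Y| = 0.0005616 S → |Z| = 1/|Y| = 1781 Ω, ∠Z = −∠Y = 8.409°
I = V/|Z| = 57.28 mA
P = VI cos φ = 102 × 0.05728 × cos(8.409°) = 5.780 W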